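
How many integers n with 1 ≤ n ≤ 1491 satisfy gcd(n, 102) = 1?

102 = 2·3·17. Inclusion–exclusion on these primes:
1491 − ⌊1491/2⌋ − ⌊1491/3⌋ − ⌊1491/17⌋ + ⌊1491/6⌋ + ⌊1491/34⌋ + ⌊1491/51⌋ − ⌊1491/102⌋ = 468

468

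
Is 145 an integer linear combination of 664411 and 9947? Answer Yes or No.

gcd(664411, 9947): 664411 = 66·9947 + 7909; 9947 = 1·7909 + 2038; 7909 = 3·2038 + 1795; 2038 = 1·1795 + 243; 1795 = 7·243 + 94; 243 = 2·94 + 55; 94 = 1·55 + 39; 55 = 1·39 + 16; 39 = 2·16 + 7; 16 = 2·7 + 2; 7 = 3·2 + 1; 2 = 2·1 + 0 → 1
1 divides 145, so a solution exists.

Yes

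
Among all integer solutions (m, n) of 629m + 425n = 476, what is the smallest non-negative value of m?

19

gcd(629, 425) = 17 (Euclid: 629 = 1·425 + 204; 425 = 2·204 + 17; 204 = 12·17 + 0), and 17 | 476.
Extended Euclid: 629·(-2) + 425·(3) = 17. Scale by 28: m₀ = -56.
General solution m = m₀ + 25t; reducing mod 25 gives m = 19 (and n = -27).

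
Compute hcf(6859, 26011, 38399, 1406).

6859 = 19³; 26011 = 19 · 37²; 38399 = 19 · 43 · 47; 1406 = 2 · 19 · 37
gcd takes min exponent of each prime: 19 = 19

19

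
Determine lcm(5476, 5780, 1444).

2856528020

lcm(5476, 5780) = 5476·5780/gcd = 31651280/4 = 7912820
lcm(7912820, 1444) = 7912820·1444/gcd = 11426112080/4 = 2856528020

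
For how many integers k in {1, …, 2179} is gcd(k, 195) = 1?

Prime factors of 195: 3, 5, 13. Count integers ≤ 2179 divisible by none of them.
By inclusion–exclusion: 2179 − ⌊2179/3⌋ − ⌊2179/5⌋ − ⌊2179/13⌋ + ⌊2179/15⌋ + ⌊2179/39⌋ + ⌊2179/65⌋ − ⌊2179/195⌋ = 1073.

1073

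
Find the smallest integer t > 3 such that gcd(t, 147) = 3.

6

gcd(t, 147) = 3 forces 3 | t; write t = 3s. Then gcd(3s, 3·49) = 3·gcd(s, 49), so need gcd(s, 49) = 1.
3s > 3 gives s ≥ 2. The least s ≥ 2 coprime to 49 is 2, so t = 3·2 = 6.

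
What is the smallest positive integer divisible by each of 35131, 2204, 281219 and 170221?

lcm(35131, 2204) = 35131·2204/gcd = 77428724/19 = 4075196
lcm(4075196, 281219) = 4075196·281219/gcd = 1146022543924/19 = 60316975996
lcm(60316975996, 170221) = 60316975996·170221/gcd = 10267215971015116/19 = 540379787948164

540379787948164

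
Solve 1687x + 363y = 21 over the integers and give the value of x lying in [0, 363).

360

Reduce mod 363: 1687x ≡ 21 (mod 363). With g = gcd(1687, 363) = 1 dividing 21, divide through: 1687x ≡ 21 (mod 363).
Since gcd(1687, 363) = 1, x ≡ 21·(1687)⁻¹ ≡ 360 (mod 363). Smallest non-negative: 360.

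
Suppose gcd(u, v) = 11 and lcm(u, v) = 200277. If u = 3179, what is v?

u·v = gcd·lcm = 11·200277 = 2203047, so v = 2203047/3179 = 693.

693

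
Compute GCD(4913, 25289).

1

4913 = 17³
25289 = 11³ · 19
Common: 1 = 1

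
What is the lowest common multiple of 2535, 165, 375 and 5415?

251662125

2535 = 3 · 5 · 13²; 165 = 3 · 5 · 11; 375 = 3 · 5³; 5415 = 3 · 5 · 19²
lcm takes max exponent of each prime: 3 · 5³ · 11 · 13² · 19² = 251662125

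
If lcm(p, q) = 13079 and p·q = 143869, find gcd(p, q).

gcd·lcm = product, so gcd = 143869/13079 = 11.

11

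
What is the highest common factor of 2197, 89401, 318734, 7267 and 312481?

169

gcd(2197, 89401): 89401 = 40·2197 + 1521; 2197 = 1·1521 + 676; 1521 = 2·676 + 169; 676 = 4·169 + 0 → 169
gcd(169, 318734): 318734 = 1886·169 + 0 → 169
gcd(169, 7267): 7267 = 43·169 + 0 → 169
gcd(169, 312481): 312481 = 1849·169 + 0 → 169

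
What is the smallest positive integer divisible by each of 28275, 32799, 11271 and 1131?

236972775

28275 = 3 · 5² · 13 · 29; 32799 = 3 · 13 · 29²; 11271 = 3 · 13 · 17²; 1131 = 3 · 13 · 29
lcm takes max exponent of each prime: 3 · 5² · 13 · 17² · 29² = 236972775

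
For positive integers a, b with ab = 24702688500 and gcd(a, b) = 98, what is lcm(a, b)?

gcd·lcm = product, so lcm = 24702688500/98 = 252068250.

252068250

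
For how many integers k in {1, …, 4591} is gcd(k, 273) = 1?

2422

Prime factors of 273: 3, 7, 13. Count integers ≤ 4591 divisible by none of them.
By inclusion–exclusion: 4591 − ⌊4591/3⌋ − ⌊4591/7⌋ − ⌊4591/13⌋ + ⌊4591/21⌋ + ⌊4591/39⌋ + ⌊4591/91⌋ − ⌊4591/273⌋ = 2422.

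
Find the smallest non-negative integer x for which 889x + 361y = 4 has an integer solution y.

227

Reduce mod 361: 889x ≡ 4 (mod 361). With g = gcd(889, 361) = 1 dividing 4, divide through: 889x ≡ 4 (mod 361).
Since gcd(889, 361) = 1, x ≡ 4·(889)⁻¹ ≡ 227 (mod 361). Smallest non-negative: 227.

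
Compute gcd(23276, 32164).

44

23276 = 2² · 11 · 23²
32164 = 2² · 11 · 17 · 43
Common: 2² · 11 = 44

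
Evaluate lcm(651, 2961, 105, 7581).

651 = 3 · 7 · 31; 2961 = 3² · 7 · 47; 105 = 3 · 5 · 7; 7581 = 3 · 7 · 19²
lcm takes max exponent of each prime: 3² · 5 · 7 · 19² · 31 · 47 = 165682755

165682755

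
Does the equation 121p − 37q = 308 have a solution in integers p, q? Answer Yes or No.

Yes

By Bézout, 121p − 37q = 308 has integer solutions iff gcd(121, 37) | 308.
Euclid: 121 = 3·37 + 10; 37 = 3·10 + 7; 10 = 1·7 + 3; 7 = 2·3 + 1; 3 = 3·1 + 0. gcd = 1; 308 mod 1 = 0. Yes.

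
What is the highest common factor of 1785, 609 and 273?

21

gcd(1785, 609): 1785 = 2·609 + 567; 609 = 1·567 + 42; 567 = 13·42 + 21; 42 = 2·21 + 0 → 21
gcd(21, 273): 273 = 13·21 + 0 → 21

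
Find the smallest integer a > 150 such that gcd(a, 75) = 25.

Multiples of 25 above 150: 25·7, 25·8, … . Need the cofactor coprime to 75/25 = 3.
Checking s = 7, 8, … the first with gcd(s, 3) = 1 is s = 7, giving 175.

175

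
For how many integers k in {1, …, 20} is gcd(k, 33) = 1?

13

33 = 3·11. Inclusion–exclusion on these primes:
20 − ⌊20/3⌋ − ⌊20/11⌋ + ⌊20/33⌋ = 13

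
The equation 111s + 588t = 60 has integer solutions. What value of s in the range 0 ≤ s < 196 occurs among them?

Euclid: 588 = 5·111 + 33; 111 = 3·33 + 12; 33 = 2·12 + 9; 12 = 1·9 + 3; 9 = 3·3 + 0 → gcd = 3; 60 = 3·20.
Back-substitution yields 111·(53) + 588·(-10) = 3, so one solution is s = 53·20 = 1060, t = -10·20 = -200.
Solutions in s differ by 588/3 = 196; the one in [0, 196) is 1060 mod 196 = 80.

80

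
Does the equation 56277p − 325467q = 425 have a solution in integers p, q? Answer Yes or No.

No

gcd(56277, 325467): 325467 = 5·56277 + 44082; 56277 = 1·44082 + 12195; 44082 = 3·12195 + 7497; 12195 = 1·7497 + 4698; 7497 = 1·4698 + 2799; 4698 = 1·2799 + 1899; 2799 = 1·1899 + 900; 1899 = 2·900 + 99; 900 = 9·99 + 9; 99 = 11·9 + 0 → 9
9 does not divide 425, so a solution does not exist.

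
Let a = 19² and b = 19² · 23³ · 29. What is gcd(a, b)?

min exponent per shared prime: 19² = 361

361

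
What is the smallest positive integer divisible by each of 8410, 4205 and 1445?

2430490

8410 = 2 · 5 · 29²; 4205 = 5 · 29²; 1445 = 5 · 17²
lcm takes max exponent of each prime: 2 · 5 · 17² · 29² = 2430490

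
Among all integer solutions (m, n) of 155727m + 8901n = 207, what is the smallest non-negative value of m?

Euclid: 155727 = 17·8901 + 4410; 8901 = 2·4410 + 81; 4410 = 54·81 + 36; 81 = 2·36 + 9; 36 = 4·9 + 0 → gcd = 9; 207 = 9·23.
Back-substitution yields 155727·(-220) + 8901·(3849) = 9, so one solution is m = -220·23 = -5060, n = 3849·23 = 88527.
Solutions in m differ by 8901/9 = 989; the one in [0, 989) is -5060 mod 989 = 874.

874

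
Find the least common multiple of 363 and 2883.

363 = 3 · 11²; 2883 = 3 · 31²
max exponents: 3 · 11² · 31² = 348843

348843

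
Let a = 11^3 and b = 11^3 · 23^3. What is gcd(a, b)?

min exponent per shared prime: 11^3 = 1331

1331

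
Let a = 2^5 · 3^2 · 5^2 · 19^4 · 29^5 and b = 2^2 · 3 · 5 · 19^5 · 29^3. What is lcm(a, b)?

365670975799807200

max exponent per prime: 2^5 · 3^2 · 5^2 · 19^5 · 29^5 = 365670975799807200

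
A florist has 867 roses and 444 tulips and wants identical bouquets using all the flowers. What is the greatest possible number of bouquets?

3

867 = 3 · 17²
444 = 2² · 3 · 37
Common: 3 = 3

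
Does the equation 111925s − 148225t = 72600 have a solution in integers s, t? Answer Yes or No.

Yes

gcd(111925, 148225): 148225 = 1·111925 + 36300; 111925 = 3·36300 + 3025; 36300 = 12·3025 + 0 → 3025
3025 divides 72600, so a solution exists.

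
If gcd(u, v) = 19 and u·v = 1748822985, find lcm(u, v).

92043315

gcd·lcm = product, so lcm = 1748822985/19 = 92043315.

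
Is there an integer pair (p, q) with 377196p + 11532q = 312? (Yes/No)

Yes

gcd(377196, 11532): 377196 = 32·11532 + 8172; 11532 = 1·8172 + 3360; 8172 = 2·3360 + 1452; 3360 = 2·1452 + 456; 1452 = 3·456 + 84; 456 = 5·84 + 36; 84 = 2·36 + 12; 36 = 3·12 + 0 → 12
12 divides 312, so a solution exists.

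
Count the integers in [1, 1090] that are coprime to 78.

78 = 2·3·13. Inclusion–exclusion on these primes:
1090 − ⌊1090/2⌋ − ⌊1090/3⌋ − ⌊1090/13⌋ + ⌊1090/6⌋ + ⌊1090/26⌋ + ⌊1090/39⌋ − ⌊1090/78⌋ = 335

335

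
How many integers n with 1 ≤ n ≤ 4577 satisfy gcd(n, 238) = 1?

1846

238 = 2·7·17. Inclusion–exclusion on these primes:
4577 − ⌊4577/2⌋ − ⌊4577/7⌋ − ⌊4577/17⌋ + ⌊4577/14⌋ + ⌊4577/34⌋ + ⌊4577/119⌋ − ⌊4577/238⌋ = 1846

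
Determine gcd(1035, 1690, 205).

1035 = 3² · 5 · 23; 1690 = 2 · 5 · 13²; 205 = 5 · 41
gcd takes min exponent of each prime: 5 = 5

5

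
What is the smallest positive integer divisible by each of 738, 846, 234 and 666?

lcm(738, 846) = 738·846/gcd = 624348/18 = 34686
lcm(34686, 234) = 34686·234/gcd = 8116524/18 = 450918
lcm(450918, 666) = 450918·666/gcd = 300311388/18 = 16683966

16683966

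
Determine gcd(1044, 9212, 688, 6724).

1044 = 2² · 3² · 29; 9212 = 2² · 7² · 47; 688 = 2⁴ · 43; 6724 = 2² · 41²
gcd takes min exponent of each prime: 2² = 4

4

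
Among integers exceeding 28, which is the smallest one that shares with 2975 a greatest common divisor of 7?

42

gcd(m, 2975) = 7 forces 7 | m; write m = 7s. Then gcd(7s, 7·425) = 7·gcd(s, 425), so need gcd(s, 425) = 1.
7s > 28 gives s ≥ 5. The least s ≥ 5 coprime to 425 is 6, so m = 7·6 = 42.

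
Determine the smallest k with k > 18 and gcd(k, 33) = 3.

21

gcd(k, 33) = 3 forces 3 | k; write k = 3s. Then gcd(3s, 3·11) = 3·gcd(s, 11), so need gcd(s, 11) = 1.
3s > 18 gives s ≥ 7. The least s ≥ 7 coprime to 11 is 7, so k = 3·7 = 21.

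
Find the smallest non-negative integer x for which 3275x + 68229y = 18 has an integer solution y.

gcd(3275, 68229) = 1 (Euclid: 68229 = 20·3275 + 2729; 3275 = 1·2729 + 546; 2729 = 4·546 + 545; 546 = 1·545 + 1; 545 = 545·1 + 0), and 1 | 18.
Extended Euclid: 3275·(125) + 68229·(-6) = 1. Scale by 18: x₀ = 2250.
General solution x = x₀ + 68229t; reducing mod 68229 gives x = 2250 (and y = -108).

2250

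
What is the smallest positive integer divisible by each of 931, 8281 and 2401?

931 = 7² · 19; 8281 = 7² · 13²; 2401 = 7⁴
lcm takes max exponent of each prime: 7⁴ · 13² · 19 = 7709611

7709611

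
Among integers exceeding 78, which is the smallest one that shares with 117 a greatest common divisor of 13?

91

gcd(x, 117) = 13 forces 13 | x; write x = 13s. Then gcd(13s, 13·9) = 13·gcd(s, 9), so need gcd(s, 9) = 1.
13s > 78 gives s ≥ 7. The least s ≥ 7 coprime to 9 is 7, so x = 13·7 = 91.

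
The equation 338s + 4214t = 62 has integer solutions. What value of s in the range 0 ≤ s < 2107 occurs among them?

262

Reduce mod 4214: 338s ≡ 62 (mod 4214). With g = gcd(338, 4214) = 2 dividing 62, divide through: 169s ≡ 31 (mod 2107).
Since gcd(169, 2107) = 1, s ≡ 31·(169)⁻¹ ≡ 262 (mod 2107). Smallest non-negative: 262.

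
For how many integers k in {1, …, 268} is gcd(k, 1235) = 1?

188

1235 = 5·13·19. Inclusion–exclusion on these primes:
268 − ⌊268/5⌋ − ⌊268/13⌋ − ⌊268/19⌋ + ⌊268/65⌋ + ⌊268/95⌋ + ⌊268/247⌋ − ⌊268/1235⌋ = 188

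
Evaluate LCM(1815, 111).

gcd first: 1815 = 16·111 + 39; 111 = 2·39 + 33; 39 = 1·33 + 6; 33 = 5·6 + 3; 6 = 2·3 + 0 → gcd = 3
lcm = 1815·111/gcd = 201465/3 = 67155

67155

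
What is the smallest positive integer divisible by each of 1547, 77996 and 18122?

291003076

1547 = 7 · 13 · 17; 77996 = 2² · 17 · 31 · 37; 18122 = 2 · 13 · 17 · 41
lcm takes max exponent of each prime: 2² · 7 · 13 · 17 · 31 · 37 · 41 = 291003076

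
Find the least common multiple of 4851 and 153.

gcd first: 4851 = 31·153 + 108; 153 = 1·108 + 45; 108 = 2·45 + 18; 45 = 2·18 + 9; 18 = 2·9 + 0 → gcd = 9
lcm = 4851·153/gcd = 742203/9 = 82467

82467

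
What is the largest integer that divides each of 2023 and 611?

1

Euclid: 2023 = 3·611 + 190; 611 = 3·190 + 41; 190 = 4·41 + 26; 41 = 1·26 + 15; 26 = 1·15 + 11; 15 = 1·11 + 4; 11 = 2·4 + 3; 4 = 1·3 + 1; 3 = 3·1 + 0. Last nonzero remainder: 1.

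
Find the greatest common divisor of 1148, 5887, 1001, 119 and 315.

7

gcd(1148, 5887): 5887 = 5·1148 + 147; 1148 = 7·147 + 119; 147 = 1·119 + 28; 119 = 4·28 + 7; 28 = 4·7 + 0 → 7
gcd(7, 1001): 1001 = 143·7 + 0 → 7
gcd(7, 119): 119 = 17·7 + 0 → 7
gcd(7, 315): 315 = 45·7 + 0 → 7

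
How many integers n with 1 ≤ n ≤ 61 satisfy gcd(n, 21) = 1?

21 = 3·7. Inclusion–exclusion on these primes:
61 − ⌊61/3⌋ − ⌊61/7⌋ + ⌊61/21⌋ = 35

35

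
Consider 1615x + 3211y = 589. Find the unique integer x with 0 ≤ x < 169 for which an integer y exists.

62

Euclid: 3211 = 1·1615 + 1596; 1615 = 1·1596 + 19; 1596 = 84·19 + 0 → gcd = 19; 589 = 19·31.
Back-substitution yields 1615·(2) + 3211·(-1) = 19, so one solution is x = 2·31 = 62, y = -1·31 = -31.
Solutions in x differ by 3211/19 = 169; the one in [0, 169) is 62 mod 169 = 62.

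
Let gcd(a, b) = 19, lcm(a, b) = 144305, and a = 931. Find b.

Using ab = gcd(a,b)·lcm(a,b) = 19·144305 = 2741795, we get b = 2741795/931 = 2945.

2945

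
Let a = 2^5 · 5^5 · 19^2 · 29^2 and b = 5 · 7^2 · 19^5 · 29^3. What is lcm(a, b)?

295908934703900000

max exponent per prime: 2^5 · 5^5 · 7^2 · 19^5 · 29^3 = 295908934703900000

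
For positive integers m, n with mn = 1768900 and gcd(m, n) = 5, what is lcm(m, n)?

gcd·lcm = product, so lcm = 1768900/5 = 353780.

353780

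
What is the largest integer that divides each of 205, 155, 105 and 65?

5

gcd(205, 155): 205 = 1·155 + 50; 155 = 3·50 + 5; 50 = 10·5 + 0 → 5
gcd(5, 105): 105 = 21·5 + 0 → 5
gcd(5, 65): 65 = 13·5 + 0 → 5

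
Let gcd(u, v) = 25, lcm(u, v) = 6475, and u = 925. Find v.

175

Using uv = gcd(u,v)·lcm(u,v) = 25·6475 = 161875, we get v = 161875/925 = 175.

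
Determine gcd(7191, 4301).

17

7191 = 3² · 17 · 47
4301 = 11 · 17 · 23
Common: 17 = 17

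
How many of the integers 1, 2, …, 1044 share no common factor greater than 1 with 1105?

1105 = 5·13·17. Inclusion–exclusion on these primes:
1044 − ⌊1044/5⌋ − ⌊1044/13⌋ − ⌊1044/17⌋ + ⌊1044/65⌋ + ⌊1044/85⌋ + ⌊1044/221⌋ − ⌊1044/1105⌋ = 727

727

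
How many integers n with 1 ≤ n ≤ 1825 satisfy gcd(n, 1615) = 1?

Prime factors of 1615: 5, 17, 19. Count integers ≤ 1825 divisible by none of them.
By inclusion–exclusion: 1825 − ⌊1825/5⌋ − ⌊1825/17⌋ − ⌊1825/19⌋ + ⌊1825/85⌋ + ⌊1825/95⌋ + ⌊1825/323⌋ − ⌊1825/1615⌋ = 1301.

1301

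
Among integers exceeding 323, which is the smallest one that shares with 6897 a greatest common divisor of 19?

361

6897 = 19·363. Any x with gcd(x, 6897) = 19 is a multiple of 19, say 19s, with s coprime to 363.
Need s > 323/19, so s ≥ 18. First s ≥ 18 with gcd(s, 363) = 1 is s = 19. Thus x = 19·19 = 361.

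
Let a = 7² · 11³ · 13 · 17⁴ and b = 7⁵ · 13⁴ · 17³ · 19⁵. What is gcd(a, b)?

3129581

min exponent per shared prime: 7² · 13 · 17³ = 3129581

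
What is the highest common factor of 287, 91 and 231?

7

287 = 7 · 41; 91 = 7 · 13; 231 = 3 · 7 · 11
gcd takes min exponent of each prime: 7 = 7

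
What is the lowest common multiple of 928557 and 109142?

928557 = 3³ · 7 · 17³; 109142 = 2 · 11³ · 41
max exponents: 2 · 3³ · 7 · 11³ · 17³ · 41 = 101344568094

101344568094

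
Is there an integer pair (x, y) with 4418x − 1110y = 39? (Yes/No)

No

By Bézout, 4418x − 1110y = 39 has integer solutions iff gcd(4418, 1110) | 39.
Euclid: 4418 = 3·1110 + 1088; 1110 = 1·1088 + 22; 1088 = 49·22 + 10; 22 = 2·10 + 2; 10 = 5·2 + 0. gcd = 2; 39 mod 2 = 1. No.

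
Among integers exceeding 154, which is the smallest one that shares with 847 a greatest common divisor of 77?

231

gcd(a, 847) = 77 forces 77 | a; write a = 77s. Then gcd(77s, 77·11) = 77·gcd(s, 11), so need gcd(s, 11) = 1.
77s > 154 gives s ≥ 3. The least s ≥ 3 coprime to 11 is 3, so a = 77·3 = 231.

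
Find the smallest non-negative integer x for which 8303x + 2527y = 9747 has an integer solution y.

Euclid: 8303 = 3·2527 + 722; 2527 = 3·722 + 361; 722 = 2·361 + 0 → gcd = 361; 9747 = 361·27.
Back-substitution yields 8303·(-3) + 2527·(10) = 361, so one solution is x = -3·27 = -81, y = 10·27 = 270.
Solutions in x differ by 2527/361 = 7; the one in [0, 7) is -81 mod 7 = 3.

3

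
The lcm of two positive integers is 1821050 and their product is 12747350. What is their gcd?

7

From gcd × lcm = uv: gcd = 12747350 / 1821050 = 7.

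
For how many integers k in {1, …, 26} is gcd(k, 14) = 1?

Prime factors of 14: 2, 7. Count integers ≤ 26 divisible by none of them.
By inclusion–exclusion: 26 − ⌊26/2⌋ − ⌊26/7⌋ + ⌊26/14⌋ = 11.

11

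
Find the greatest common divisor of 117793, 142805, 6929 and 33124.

gcd(117793, 142805): 142805 = 1·117793 + 25012; 117793 = 4·25012 + 17745; 25012 = 1·17745 + 7267; 17745 = 2·7267 + 3211; 7267 = 2·3211 + 845; 3211 = 3·845 + 676; 845 = 1·676 + 169; 676 = 4·169 + 0 → 169
gcd(169, 6929): 6929 = 41·169 + 0 → 169
gcd(169, 33124): 33124 = 196·169 + 0 → 169

169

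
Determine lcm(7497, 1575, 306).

7497 = 3² · 7² · 17; 1575 = 3² · 5² · 7; 306 = 2 · 3² · 17
lcm takes max exponent of each prime: 2 · 3² · 5² · 7² · 17 = 374850

374850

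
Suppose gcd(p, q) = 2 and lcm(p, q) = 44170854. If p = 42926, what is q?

Using pq = gcd(p,q)·lcm(p,q) = 2·44170854 = 88341708, we get q = 88341708/42926 = 2058.

2058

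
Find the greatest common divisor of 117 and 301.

Euclid: 301 = 2·117 + 67; 117 = 1·67 + 50; 67 = 1·50 + 17; 50 = 2·17 + 16; 17 = 1·16 + 1; 16 = 16·1 + 0. Last nonzero remainder: 1.

1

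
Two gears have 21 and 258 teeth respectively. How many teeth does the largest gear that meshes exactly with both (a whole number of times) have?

Euclid: 258 = 12·21 + 6; 21 = 3·6 + 3; 6 = 2·3 + 0. Last nonzero remainder: 3.

3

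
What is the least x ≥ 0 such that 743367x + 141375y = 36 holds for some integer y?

gcd(743367, 141375) = 3 (Euclid: 743367 = 5·141375 + 36492; 141375 = 3·36492 + 31899; 36492 = 1·31899 + 4593; 31899 = 6·4593 + 4341; 4593 = 1·4341 + 252; 4341 = 17·252 + 57; 252 = 4·57 + 24; 57 = 2·24 + 9; 24 = 2·9 + 6; 9 = 1·6 + 3; 6 = 2·3 + 0), and 3 | 36.
Extended Euclid: 743367·(-17391) + 141375·(91444) = 3. Scale by 12: x₀ = -208692.
General solution x = x₀ + 47125t; reducing mod 47125 gives x = 26933 (and y = -141617).

26933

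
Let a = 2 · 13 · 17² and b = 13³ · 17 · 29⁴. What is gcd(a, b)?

min exponent per shared prime: 13 · 17 = 221

221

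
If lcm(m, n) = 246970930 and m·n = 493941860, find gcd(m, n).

gcd·lcm = product, so gcd = 493941860/246970930 = 2.

2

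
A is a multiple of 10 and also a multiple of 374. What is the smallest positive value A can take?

gcd first: 374 = 37·10 + 4; 10 = 2·4 + 2; 4 = 2·2 + 0 → gcd = 2
lcm = 10·374/gcd = 3740/2 = 1870

1870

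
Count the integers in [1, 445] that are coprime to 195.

218

195 = 3·5·13. Inclusion–exclusion on these primes:
445 − ⌊445/3⌋ − ⌊445/5⌋ − ⌊445/13⌋ + ⌊445/15⌋ + ⌊445/39⌋ + ⌊445/65⌋ − ⌊445/195⌋ = 218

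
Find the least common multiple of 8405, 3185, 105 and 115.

8405 = 5 · 41²; 3185 = 5 · 7² · 13; 105 = 3 · 5 · 7; 115 = 5 · 23
lcm takes max exponent of each prime: 3 · 5 · 7² · 13 · 23 · 41² = 369424965

369424965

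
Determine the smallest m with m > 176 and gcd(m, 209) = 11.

209 = 11·19. Any m with gcd(m, 209) = 11 is a multiple of 11, say 11s, with s coprime to 19.
Need s > 176/11, so s ≥ 17. First s ≥ 17 with gcd(s, 19) = 1 is s = 17. Thus m = 11·17 = 187.

187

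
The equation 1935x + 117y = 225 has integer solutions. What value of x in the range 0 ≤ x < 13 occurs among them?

gcd(1935, 117) = 9 (Euclid: 1935 = 16·117 + 63; 117 = 1·63 + 54; 63 = 1·54 + 9; 54 = 6·9 + 0), and 9 | 225.
Extended Euclid: 1935·(2) + 117·(-33) = 9. Scale by 25: x₀ = 50.
General solution x = x₀ + 13t; reducing mod 13 gives x = 11 (and y = -180).

11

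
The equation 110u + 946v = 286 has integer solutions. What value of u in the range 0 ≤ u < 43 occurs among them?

37

Euclid: 946 = 8·110 + 66; 110 = 1·66 + 44; 66 = 1·44 + 22; 44 = 2·22 + 0 → gcd = 22; 286 = 22·13.
Back-substitution yields 110·(-17) + 946·(2) = 22, so one solution is u = -17·13 = -221, v = 2·13 = 26.
Solutions in u differ by 946/22 = 43; the one in [0, 43) is -221 mod 43 = 37.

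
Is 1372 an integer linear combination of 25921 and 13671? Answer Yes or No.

By Bézout, 25921s − 13671t = 1372 has integer solutions iff gcd(25921, 13671) | 1372.
Euclid: 25921 = 1·13671 + 12250; 13671 = 1·12250 + 1421; 12250 = 8·1421 + 882; 1421 = 1·882 + 539; 882 = 1·539 + 343; 539 = 1·343 + 196; 343 = 1·196 + 147; 196 = 1·147 + 49; 147 = 3·49 + 0. gcd = 49; 1372 mod 49 = 0. Yes.

Yes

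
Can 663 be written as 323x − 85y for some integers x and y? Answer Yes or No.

Yes

By Bézout, 323x − 85y = 663 has integer solutions iff gcd(323, 85) | 663.
Euclid: 323 = 3·85 + 68; 85 = 1·68 + 17; 68 = 4·17 + 0. gcd = 17; 663 mod 17 = 0. Yes.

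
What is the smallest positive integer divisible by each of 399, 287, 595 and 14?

2781030

399 = 3 · 7 · 19; 287 = 7 · 41; 595 = 5 · 7 · 17; 14 = 2 · 7
lcm takes max exponent of each prime: 2 · 3 · 5 · 7 · 17 · 19 · 41 = 2781030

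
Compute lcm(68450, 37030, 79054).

10018922524450

68450 = 2 · 5² · 37²; 37030 = 2 · 5 · 7 · 23²; 79054 = 2 · 29² · 47
lcm takes max exponent of each prime: 2 · 5² · 7 · 23² · 29² · 37² · 47 = 10018922524450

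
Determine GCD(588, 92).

Euclid: 588 = 6·92 + 36; 92 = 2·36 + 20; 36 = 1·20 + 16; 20 = 1·16 + 4; 16 = 4·4 + 0. Last nonzero remainder: 4.

4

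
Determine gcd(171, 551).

171 = 3² · 19
551 = 19 · 29
Common: 19 = 19

19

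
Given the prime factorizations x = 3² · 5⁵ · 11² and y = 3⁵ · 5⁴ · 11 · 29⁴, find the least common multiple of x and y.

max exponent per prime: 3⁵ · 5⁵ · 11² · 29⁴ = 64988072634375

64988072634375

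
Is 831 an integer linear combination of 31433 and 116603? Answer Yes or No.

No

By Bézout, 31433x − 116603y = 831 has integer solutions iff gcd(31433, 116603) | 831.
Euclid: 116603 = 3·31433 + 22304; 31433 = 1·22304 + 9129; 22304 = 2·9129 + 4046; 9129 = 2·4046 + 1037; 4046 = 3·1037 + 935; 1037 = 1·935 + 102; 935 = 9·102 + 17; 102 = 6·17 + 0. gcd = 17; 831 mod 17 = 15. No.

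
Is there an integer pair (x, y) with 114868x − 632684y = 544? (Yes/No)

No

By Bézout, 114868x − 632684y = 544 has integer solutions iff gcd(114868, 632684) | 544.
Euclid: 632684 = 5·114868 + 58344; 114868 = 1·58344 + 56524; 58344 = 1·56524 + 1820; 56524 = 31·1820 + 104; 1820 = 17·104 + 52; 104 = 2·52 + 0. gcd = 52; 544 mod 52 = 24. No.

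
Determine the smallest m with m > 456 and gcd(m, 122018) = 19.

Multiples of 19 above 456: 19·25, 19·26, … . Need the cofactor coprime to 122018/19 = 6422.
Checking s = 25, 26, … the first with gcd(s, 6422) = 1 is s = 25, giving 475.

475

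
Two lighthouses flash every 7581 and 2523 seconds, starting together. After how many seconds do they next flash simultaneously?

6375621

7581 = 3 · 7 · 19²; 2523 = 3 · 29²
max exponents: 3 · 7 · 19² · 29² = 6375621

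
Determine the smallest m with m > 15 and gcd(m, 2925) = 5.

20

Multiples of 5 above 15: 5·4, 5·5, … . Need the cofactor coprime to 2925/5 = 585.
Checking s = 4, 5, … the first with gcd(s, 585) = 1 is s = 4, giving 20.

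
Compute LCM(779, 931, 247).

lcm(779, 931) = 779·931/gcd = 725249/19 = 38171
lcm(38171, 247) = 38171·247/gcd = 9428237/19 = 496223

496223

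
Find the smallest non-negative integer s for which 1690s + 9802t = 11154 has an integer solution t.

Reduce mod 9802: 1690s ≡ 11154 (mod 9802). With g = gcd(1690, 9802) = 338 dividing 11154, divide through: 5s ≡ 33 (mod 29).
Since gcd(5, 29) = 1, s ≡ 33·(5)⁻¹ ≡ 24 (mod 29). Smallest non-negative: 24.

24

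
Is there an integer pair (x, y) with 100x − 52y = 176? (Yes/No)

By Bézout, 100x − 52y = 176 has integer solutions iff gcd(100, 52) | 176.
Euclid: 100 = 1·52 + 48; 52 = 1·48 + 4; 48 = 12·4 + 0. gcd = 4; 176 mod 4 = 0. Yes.

Yes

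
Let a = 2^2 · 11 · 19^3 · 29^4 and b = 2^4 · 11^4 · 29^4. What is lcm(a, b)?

max exponent per prime: 2^4 · 11^4 · 19^3 · 29^4 = 1136432166223024

1136432166223024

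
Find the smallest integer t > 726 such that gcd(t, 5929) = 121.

968

Multiples of 121 above 726: 121·7, 121·8, … . Need the cofactor coprime to 5929/121 = 49.
Checking s = 7, 8, … the first with gcd(s, 49) = 1 is s = 8, giving 968.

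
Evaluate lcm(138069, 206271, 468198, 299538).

138069 = 3² · 23² · 29; 206271 = 3² · 13 · 41 · 43; 468198 = 2 · 3² · 19 · 37²; 299538 = 2 · 3⁴ · 43²
lcm takes max exponent of each prime: 2 · 3⁴ · 13 · 19 · 23² · 29 · 37² · 41 · 43² = 63707395973605254

63707395973605254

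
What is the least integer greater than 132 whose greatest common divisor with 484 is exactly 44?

484 = 44·11. Any x with gcd(x, 484) = 44 is a multiple of 44, say 44s, with s coprime to 11.
Need s > 132/44, so s ≥ 4. First s ≥ 4 with gcd(s, 11) = 1 is s = 4. Thus x = 44·4 = 176.

176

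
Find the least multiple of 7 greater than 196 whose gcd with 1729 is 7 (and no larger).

Multiples of 7 above 196: 7·29, 7·30, … . Need the cofactor coprime to 1729/7 = 247.
Checking s = 29, 30, … the first with gcd(s, 247) = 1 is s = 29, giving 203.

203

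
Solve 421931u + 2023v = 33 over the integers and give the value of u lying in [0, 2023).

Reduce mod 2023: 421931u ≡ 33 (mod 2023). With g = gcd(421931, 2023) = 1 dividing 33, divide through: 421931u ≡ 33 (mod 2023).
Since gcd(421931, 2023) = 1, u ≡ 33·(421931)⁻¹ ≡ 478 (mod 2023). Smallest non-negative: 478.

478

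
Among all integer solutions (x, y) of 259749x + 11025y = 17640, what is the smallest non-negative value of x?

10

Reduce mod 11025: 259749x ≡ 17640 (mod 11025). With g = gcd(259749, 11025) = 441 dividing 17640, divide through: 589x ≡ 40 (mod 25).
Since gcd(589, 25) = 1, x ≡ 40·(589)⁻¹ ≡ 10 (mod 25). Smallest non-negative: 10.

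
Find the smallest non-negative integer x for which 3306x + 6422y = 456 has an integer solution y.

140

Euclid: 6422 = 1·3306 + 3116; 3306 = 1·3116 + 190; 3116 = 16·190 + 76; 190 = 2·76 + 38; 76 = 2·38 + 0 → gcd = 38; 456 = 38·12.
Back-substitution yields 3306·(68) + 6422·(-35) = 38, so one solution is x = 68·12 = 816, y = -35·12 = -420.
Solutions in x differ by 6422/38 = 169; the one in [0, 169) is 816 mod 169 = 140.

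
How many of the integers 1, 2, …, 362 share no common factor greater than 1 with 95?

95 = 5·19. Inclusion–exclusion on these primes:
362 − ⌊362/5⌋ − ⌊362/19⌋ + ⌊362/95⌋ = 274

274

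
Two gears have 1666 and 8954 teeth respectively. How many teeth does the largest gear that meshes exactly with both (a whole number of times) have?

Euclid: 8954 = 5·1666 + 624; 1666 = 2·624 + 418; 624 = 1·418 + 206; 418 = 2·206 + 6; 206 = 34·6 + 2; 6 = 3·2 + 0. Last nonzero remainder: 2.

2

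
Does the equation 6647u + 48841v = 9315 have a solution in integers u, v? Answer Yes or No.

No

By Bézout, 6647u + 48841v = 9315 has integer solutions iff gcd(6647, 48841) | 9315.
Euclid: 48841 = 7·6647 + 2312; 6647 = 2·2312 + 2023; 2312 = 1·2023 + 289; 2023 = 7·289 + 0. gcd = 289; 9315 mod 289 = 67. No.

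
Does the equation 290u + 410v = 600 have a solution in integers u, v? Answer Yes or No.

By Bézout, 290u + 410v = 600 has integer solutions iff gcd(290, 410) | 600.
Euclid: 410 = 1·290 + 120; 290 = 2·120 + 50; 120 = 2·50 + 20; 50 = 2·20 + 10; 20 = 2·10 + 0. gcd = 10; 600 mod 10 = 0. Yes.

Yes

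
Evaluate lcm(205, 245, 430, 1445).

249658430

205 = 5 · 41; 245 = 5 · 7²; 430 = 2 · 5 · 43; 1445 = 5 · 17²
lcm takes max exponent of each prime: 2 · 5 · 7² · 17² · 41 · 43 = 249658430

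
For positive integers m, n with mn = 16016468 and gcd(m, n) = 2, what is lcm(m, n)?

8008234

gcd·lcm = product, so lcm = 16016468/2 = 8008234.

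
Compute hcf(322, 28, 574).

14

322 = 2 · 7 · 23; 28 = 2² · 7; 574 = 2 · 7 · 41
gcd takes min exponent of each prime: 2 · 7 = 14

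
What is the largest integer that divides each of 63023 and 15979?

19

Euclid: 63023 = 3·15979 + 15086; 15979 = 1·15086 + 893; 15086 = 16·893 + 798; 893 = 1·798 + 95; 798 = 8·95 + 38; 95 = 2·38 + 19; 38 = 2·19 + 0. Last nonzero remainder: 19.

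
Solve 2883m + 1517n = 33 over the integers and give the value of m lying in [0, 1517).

Reduce mod 1517: 2883m ≡ 33 (mod 1517). With g = gcd(2883, 1517) = 1 dividing 33, divide through: 2883m ≡ 33 (mod 1517).
Since gcd(2883, 1517) = 1, m ≡ 33·(2883)⁻¹ ≡ 914 (mod 1517). Smallest non-negative: 914.

914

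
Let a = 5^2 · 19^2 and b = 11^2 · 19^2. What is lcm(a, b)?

max exponent per prime: 5^2 · 11^2 · 19^2 = 1092025

1092025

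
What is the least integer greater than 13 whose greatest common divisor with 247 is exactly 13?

26

247 = 13·19. Any m with gcd(m, 247) = 13 is a multiple of 13, say 13s, with s coprime to 19.
Need s > 13/13, so s ≥ 2. First s ≥ 2 with gcd(s, 19) = 1 is s = 2. Thus m = 13·2 = 26.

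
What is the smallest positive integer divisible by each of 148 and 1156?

gcd first: 1156 = 7·148 + 120; 148 = 1·120 + 28; 120 = 4·28 + 8; 28 = 3·8 + 4; 8 = 2·4 + 0 → gcd = 4
lcm = 148·1156/gcd = 171088/4 = 42772

42772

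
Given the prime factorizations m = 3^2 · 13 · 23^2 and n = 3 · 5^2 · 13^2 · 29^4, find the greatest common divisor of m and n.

min exponent per shared prime: 3 · 13 = 39

39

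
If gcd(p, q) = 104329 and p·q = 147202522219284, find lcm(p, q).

1410945396

gcd·lcm = product, so lcm = 147202522219284/104329 = 1410945396.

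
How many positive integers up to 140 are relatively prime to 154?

55

Prime factors of 154: 2, 7, 11. Count integers ≤ 140 divisible by none of them.
By inclusion–exclusion: 140 − ⌊140/2⌋ − ⌊140/7⌋ − ⌊140/11⌋ + ⌊140/14⌋ + ⌊140/22⌋ + ⌊140/77⌋ − ⌊140/154⌋ = 55.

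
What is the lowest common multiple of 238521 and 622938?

49527931566

238521 = 3 · 43³; 622938 = 2 · 3 · 47³
max exponents: 2 · 3 · 43³ · 47³ = 49527931566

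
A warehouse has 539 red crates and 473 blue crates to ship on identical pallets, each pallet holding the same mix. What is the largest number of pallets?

11

539 = 7² · 11
473 = 11 · 43
Common: 11 = 11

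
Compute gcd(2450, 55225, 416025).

2450 = 2 · 5² · 7²; 55225 = 5² · 47²; 416025 = 3² · 5² · 43²
gcd takes min exponent of each prime: 5² = 25

25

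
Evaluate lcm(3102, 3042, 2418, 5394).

3102 = 2 · 3 · 11 · 47; 3042 = 2 · 3² · 13²; 2418 = 2 · 3 · 13 · 31; 5394 = 2 · 3 · 29 · 31
lcm takes max exponent of each prime: 2 · 3² · 11 · 13² · 29 · 31 · 47 = 1413869886

1413869886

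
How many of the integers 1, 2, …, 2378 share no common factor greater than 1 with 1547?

Prime factors of 1547: 7, 13, 17. Count integers ≤ 2378 divisible by none of them.
By inclusion–exclusion: 2378 − ⌊2378/7⌋ − ⌊2378/13⌋ − ⌊2378/17⌋ + ⌊2378/91⌋ + ⌊2378/119⌋ + ⌊2378/221⌋ − ⌊2378/1547⌋ = 1772.

1772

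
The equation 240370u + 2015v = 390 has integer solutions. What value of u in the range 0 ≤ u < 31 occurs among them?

Reduce mod 2015: 240370u ≡ 390 (mod 2015). With g = gcd(240370, 2015) = 65 dividing 390, divide through: 3698u ≡ 6 (mod 31).
Since gcd(3698, 31) = 1, u ≡ 6·(3698)⁻¹ ≡ 11 (mod 31). Smallest non-negative: 11.

11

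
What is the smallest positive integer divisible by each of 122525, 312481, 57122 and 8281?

122525 = 5² · 13² · 29; 312481 = 13² · 43²; 57122 = 2 · 13⁴; 8281 = 7² · 13²
lcm takes max exponent of each prime: 2 · 5² · 7² · 13⁴ · 29 · 43² = 3752099983450

3752099983450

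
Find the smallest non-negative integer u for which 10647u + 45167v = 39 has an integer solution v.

gcd(10647, 45167) = 1 (Euclid: 45167 = 4·10647 + 2579; 10647 = 4·2579 + 331; 2579 = 7·331 + 262; 331 = 1·262 + 69; 262 = 3·69 + 55; 69 = 1·55 + 14; 55 = 3·14 + 13; 14 = 1·13 + 1; 13 = 13·1 + 0), and 1 | 39.
Extended Euclid: 10647·(3275) + 45167·(-772) = 1. Scale by 39: u₀ = 127725.
General solution u = u₀ + 45167t; reducing mod 45167 gives u = 37391 (and v = -8814).

37391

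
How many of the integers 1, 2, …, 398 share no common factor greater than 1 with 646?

178

646 = 2·17·19. Inclusion–exclusion on these primes:
398 − ⌊398/2⌋ − ⌊398/17⌋ − ⌊398/19⌋ + ⌊398/34⌋ + ⌊398/38⌋ + ⌊398/323⌋ − ⌊398/646⌋ = 178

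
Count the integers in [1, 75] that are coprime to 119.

61

119 = 7·17. Inclusion–exclusion on these primes:
75 − ⌊75/7⌋ − ⌊75/17⌋ + ⌊75/119⌋ = 61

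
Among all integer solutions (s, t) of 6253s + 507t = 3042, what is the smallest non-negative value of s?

0

gcd(6253, 507) = 169 (Euclid: 6253 = 12·507 + 169; 507 = 3·169 + 0), and 169 | 3042.
Extended Euclid: 6253·(1) + 507·(-12) = 169. Scale by 18: s₀ = 18.
General solution s = s₀ + 3k; reducing mod 3 gives s = 0 (and t = 6).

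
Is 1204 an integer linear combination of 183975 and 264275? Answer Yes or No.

No

By Bézout, 183975s − 264275t = 1204 has integer solutions iff gcd(183975, 264275) | 1204.
Euclid: 264275 = 1·183975 + 80300; 183975 = 2·80300 + 23375; 80300 = 3·23375 + 10175; 23375 = 2·10175 + 3025; 10175 = 3·3025 + 1100; 3025 = 2·1100 + 825; 1100 = 1·825 + 275; 825 = 3·275 + 0. gcd = 275; 1204 mod 275 = 104. No.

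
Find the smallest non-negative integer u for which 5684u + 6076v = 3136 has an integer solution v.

Euclid: 6076 = 1·5684 + 392; 5684 = 14·392 + 196; 392 = 2·196 + 0 → gcd = 196; 3136 = 196·16.
Back-substitution yields 5684·(15) + 6076·(-14) = 196, so one solution is u = 15·16 = 240, v = -14·16 = -224.
Solutions in u differ by 6076/196 = 31; the one in [0, 31) is 240 mod 31 = 23.

23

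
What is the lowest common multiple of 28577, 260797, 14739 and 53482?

1195771285997574

28577 = 17 · 41²; 260797 = 17 · 23² · 29; 14739 = 3 · 17³; 53482 = 2 · 11² · 13 · 17
lcm takes max exponent of each prime: 2 · 3 · 11² · 13 · 17³ · 23² · 29 · 41² = 1195771285997574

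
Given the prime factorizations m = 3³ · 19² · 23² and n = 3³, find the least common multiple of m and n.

max exponent per prime: 3³ · 19² · 23² = 5156163

5156163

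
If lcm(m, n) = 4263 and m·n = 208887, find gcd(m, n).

49

From gcd × lcm = mn: gcd = 208887 / 4263 = 49.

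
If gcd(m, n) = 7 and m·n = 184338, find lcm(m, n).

26334

For any two positive integers, gcd × lcm equals their product. Hence lcm = 184338 / 7 = 26334.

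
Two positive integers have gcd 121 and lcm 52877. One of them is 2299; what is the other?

m·n = gcd·lcm = 121·52877 = 6398117, so n = 6398117/2299 = 2783.

2783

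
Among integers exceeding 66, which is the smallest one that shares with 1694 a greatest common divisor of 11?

99

gcd(k, 1694) = 11 forces 11 | k; write k = 11s. Then gcd(11s, 11·154) = 11·gcd(s, 154), so need gcd(s, 154) = 1.
11s > 66 gives s ≥ 7. The least s ≥ 7 coprime to 154 is 9, so k = 11·9 = 99.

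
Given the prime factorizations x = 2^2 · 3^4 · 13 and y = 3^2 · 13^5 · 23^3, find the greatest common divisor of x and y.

min exponent per shared prime: 3^2 · 13 = 117

117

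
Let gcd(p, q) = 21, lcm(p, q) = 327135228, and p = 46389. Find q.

148092

Using pq = gcd(p,q)·lcm(p,q) = 21·327135228 = 6869839788, we get q = 6869839788/46389 = 148092.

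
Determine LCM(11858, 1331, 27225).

11858 = 2 · 7² · 11²; 1331 = 11³; 27225 = 3² · 5² · 11²
lcm takes max exponent of each prime: 2 · 3² · 5² · 7² · 11³ = 29348550

29348550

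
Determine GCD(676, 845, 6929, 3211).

169

gcd(676, 845): 845 = 1·676 + 169; 676 = 4·169 + 0 → 169
gcd(169, 6929): 6929 = 41·169 + 0 → 169
gcd(169, 3211): 3211 = 19·169 + 0 → 169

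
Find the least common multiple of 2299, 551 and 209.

lcm(2299, 551) = 2299·551/gcd = 1266749/19 = 66671
lcm(66671, 209) = 66671·209/gcd = 13934239/209 = 66671

66671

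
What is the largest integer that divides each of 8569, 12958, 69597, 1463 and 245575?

gcd(8569, 12958): 12958 = 1·8569 + 4389; 8569 = 1·4389 + 4180; 4389 = 1·4180 + 209; 4180 = 20·209 + 0 → 209
gcd(209, 69597): 69597 = 333·209 + 0 → 209
gcd(209, 1463): 1463 = 7·209 + 0 → 209
gcd(209, 245575): 245575 = 1175·209 + 0 → 209

209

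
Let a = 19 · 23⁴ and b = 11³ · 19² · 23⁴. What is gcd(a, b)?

min exponent per shared prime: 19 · 23⁴ = 5316979

5316979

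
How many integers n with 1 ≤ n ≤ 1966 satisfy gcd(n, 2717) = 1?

2717 = 11·13·19. Inclusion–exclusion on these primes:
1966 − ⌊1966/11⌋ − ⌊1966/13⌋ − ⌊1966/19⌋ + ⌊1966/143⌋ + ⌊1966/209⌋ + ⌊1966/247⌋ − ⌊1966/2717⌋ = 1563

1563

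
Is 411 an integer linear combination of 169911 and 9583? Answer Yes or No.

By Bézout, 169911p − 9583q = 411 has integer solutions iff gcd(169911, 9583) | 411.
Euclid: 169911 = 17·9583 + 7000; 9583 = 1·7000 + 2583; 7000 = 2·2583 + 1834; 2583 = 1·1834 + 749; 1834 = 2·749 + 336; 749 = 2·336 + 77; 336 = 4·77 + 28; 77 = 2·28 + 21; 28 = 1·21 + 7; 21 = 3·7 + 0. gcd = 7; 411 mod 7 = 5. No.

No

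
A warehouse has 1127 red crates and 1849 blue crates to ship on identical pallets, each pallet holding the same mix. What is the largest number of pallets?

Euclid: 1849 = 1·1127 + 722; 1127 = 1·722 + 405; 722 = 1·405 + 317; 405 = 1·317 + 88; 317 = 3·88 + 53; 88 = 1·53 + 35; 53 = 1·35 + 18; 35 = 1·18 + 17; 18 = 1·17 + 1; 17 = 17·1 + 0. Last nonzero remainder: 1.

1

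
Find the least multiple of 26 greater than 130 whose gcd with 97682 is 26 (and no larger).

156

gcd(a, 97682) = 26 forces 26 | a; write a = 26s. Then gcd(26s, 26·3757) = 26·gcd(s, 3757), so need gcd(s, 3757) = 1.
26s > 130 gives s ≥ 6. The least s ≥ 6 coprime to 3757 is 6, so a = 26·6 = 156.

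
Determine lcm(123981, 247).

2355639

gcd first: 123981 = 501·247 + 234; 247 = 1·234 + 13; 234 = 18·13 + 0 → gcd = 13
lcm = 123981·247/gcd = 30623307/13 = 2355639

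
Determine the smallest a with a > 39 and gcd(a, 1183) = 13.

52

1183 = 13·91. Any a with gcd(a, 1183) = 13 is a multiple of 13, say 13s, with s coprime to 91.
Need s > 39/13, so s ≥ 4. First s ≥ 4 with gcd(s, 91) = 1 is s = 4. Thus a = 13·4 = 52.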